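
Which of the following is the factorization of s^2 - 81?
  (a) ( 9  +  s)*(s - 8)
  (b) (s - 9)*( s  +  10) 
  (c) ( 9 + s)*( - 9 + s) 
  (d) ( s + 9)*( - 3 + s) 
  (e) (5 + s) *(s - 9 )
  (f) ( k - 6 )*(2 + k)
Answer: c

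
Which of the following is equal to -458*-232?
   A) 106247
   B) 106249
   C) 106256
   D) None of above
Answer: C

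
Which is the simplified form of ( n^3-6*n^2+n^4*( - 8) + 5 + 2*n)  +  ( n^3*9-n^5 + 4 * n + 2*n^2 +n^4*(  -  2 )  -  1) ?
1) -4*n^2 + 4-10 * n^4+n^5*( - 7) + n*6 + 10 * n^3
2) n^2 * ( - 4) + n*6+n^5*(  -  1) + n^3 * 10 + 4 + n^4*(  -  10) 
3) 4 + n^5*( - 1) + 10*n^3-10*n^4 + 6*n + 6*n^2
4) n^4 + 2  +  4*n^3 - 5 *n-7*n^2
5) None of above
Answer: 2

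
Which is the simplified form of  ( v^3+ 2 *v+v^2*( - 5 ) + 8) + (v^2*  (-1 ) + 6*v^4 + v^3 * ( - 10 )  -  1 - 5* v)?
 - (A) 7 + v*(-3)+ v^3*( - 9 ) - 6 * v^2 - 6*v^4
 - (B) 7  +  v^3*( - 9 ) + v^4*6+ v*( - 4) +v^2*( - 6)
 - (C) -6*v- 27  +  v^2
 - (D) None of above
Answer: D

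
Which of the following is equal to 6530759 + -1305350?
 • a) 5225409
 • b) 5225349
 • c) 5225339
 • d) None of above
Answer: a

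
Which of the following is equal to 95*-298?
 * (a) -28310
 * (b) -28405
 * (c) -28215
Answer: a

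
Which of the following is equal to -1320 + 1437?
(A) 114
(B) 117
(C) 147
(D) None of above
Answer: B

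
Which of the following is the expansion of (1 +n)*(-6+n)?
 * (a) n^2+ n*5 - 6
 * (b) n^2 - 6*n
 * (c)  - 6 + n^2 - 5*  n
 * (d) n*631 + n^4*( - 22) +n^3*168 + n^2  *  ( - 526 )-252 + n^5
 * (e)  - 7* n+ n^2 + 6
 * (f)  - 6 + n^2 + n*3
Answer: c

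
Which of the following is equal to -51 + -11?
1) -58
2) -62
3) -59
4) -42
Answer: 2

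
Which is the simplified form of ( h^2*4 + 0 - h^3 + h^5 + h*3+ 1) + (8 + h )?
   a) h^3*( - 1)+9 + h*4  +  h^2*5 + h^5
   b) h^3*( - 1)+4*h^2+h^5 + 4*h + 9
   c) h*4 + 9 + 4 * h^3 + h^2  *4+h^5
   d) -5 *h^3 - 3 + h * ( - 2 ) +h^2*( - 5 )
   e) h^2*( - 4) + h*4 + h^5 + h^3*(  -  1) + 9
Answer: b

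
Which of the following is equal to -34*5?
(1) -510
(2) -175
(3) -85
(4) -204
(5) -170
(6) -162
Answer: 5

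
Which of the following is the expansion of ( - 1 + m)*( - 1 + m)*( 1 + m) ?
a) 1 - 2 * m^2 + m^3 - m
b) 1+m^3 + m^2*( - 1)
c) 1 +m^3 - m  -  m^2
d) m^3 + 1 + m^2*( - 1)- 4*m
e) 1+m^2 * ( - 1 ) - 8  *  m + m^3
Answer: c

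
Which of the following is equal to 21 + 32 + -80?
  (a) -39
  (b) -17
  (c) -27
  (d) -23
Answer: c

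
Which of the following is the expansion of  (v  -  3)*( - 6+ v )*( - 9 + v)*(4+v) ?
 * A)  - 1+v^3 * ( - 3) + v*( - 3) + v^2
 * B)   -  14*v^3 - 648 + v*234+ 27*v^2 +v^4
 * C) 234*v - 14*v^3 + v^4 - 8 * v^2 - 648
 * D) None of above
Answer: B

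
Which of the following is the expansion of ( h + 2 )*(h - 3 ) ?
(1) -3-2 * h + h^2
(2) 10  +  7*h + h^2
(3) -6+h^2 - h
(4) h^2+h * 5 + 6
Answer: 3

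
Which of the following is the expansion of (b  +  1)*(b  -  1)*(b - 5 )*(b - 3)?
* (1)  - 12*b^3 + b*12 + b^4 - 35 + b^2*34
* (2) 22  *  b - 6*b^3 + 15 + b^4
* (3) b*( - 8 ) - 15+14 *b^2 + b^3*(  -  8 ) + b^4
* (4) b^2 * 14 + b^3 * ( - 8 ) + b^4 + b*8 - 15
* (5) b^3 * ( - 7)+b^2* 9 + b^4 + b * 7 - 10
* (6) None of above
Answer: 4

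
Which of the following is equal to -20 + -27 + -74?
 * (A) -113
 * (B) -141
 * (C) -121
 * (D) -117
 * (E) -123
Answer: C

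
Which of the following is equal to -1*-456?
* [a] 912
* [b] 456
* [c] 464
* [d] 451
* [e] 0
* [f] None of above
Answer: b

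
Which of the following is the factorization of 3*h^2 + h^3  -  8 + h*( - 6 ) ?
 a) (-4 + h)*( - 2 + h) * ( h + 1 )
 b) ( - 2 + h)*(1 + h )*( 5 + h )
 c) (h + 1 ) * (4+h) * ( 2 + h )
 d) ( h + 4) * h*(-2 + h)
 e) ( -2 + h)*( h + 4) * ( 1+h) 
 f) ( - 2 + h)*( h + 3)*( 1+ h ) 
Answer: e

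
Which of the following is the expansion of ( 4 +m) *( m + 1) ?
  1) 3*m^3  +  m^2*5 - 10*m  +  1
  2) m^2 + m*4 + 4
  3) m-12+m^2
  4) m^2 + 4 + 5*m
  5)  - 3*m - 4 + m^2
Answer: 4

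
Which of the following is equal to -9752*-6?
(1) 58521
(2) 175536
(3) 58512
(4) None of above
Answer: 3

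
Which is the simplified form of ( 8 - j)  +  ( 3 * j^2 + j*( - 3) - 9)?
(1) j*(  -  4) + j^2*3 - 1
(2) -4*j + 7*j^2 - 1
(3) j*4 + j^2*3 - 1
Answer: 1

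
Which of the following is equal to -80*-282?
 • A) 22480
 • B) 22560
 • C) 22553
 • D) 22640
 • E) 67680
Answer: B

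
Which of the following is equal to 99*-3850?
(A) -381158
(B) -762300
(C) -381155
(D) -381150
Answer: D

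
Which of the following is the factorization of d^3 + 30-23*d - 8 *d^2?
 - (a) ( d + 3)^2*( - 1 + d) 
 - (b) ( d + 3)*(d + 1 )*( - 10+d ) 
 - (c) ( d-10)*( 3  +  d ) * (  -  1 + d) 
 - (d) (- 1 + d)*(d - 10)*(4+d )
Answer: c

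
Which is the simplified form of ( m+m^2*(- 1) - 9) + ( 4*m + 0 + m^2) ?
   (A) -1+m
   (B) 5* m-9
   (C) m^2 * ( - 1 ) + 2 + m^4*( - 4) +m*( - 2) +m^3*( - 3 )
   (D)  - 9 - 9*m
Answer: B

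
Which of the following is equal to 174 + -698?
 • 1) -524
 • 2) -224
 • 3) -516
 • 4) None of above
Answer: 1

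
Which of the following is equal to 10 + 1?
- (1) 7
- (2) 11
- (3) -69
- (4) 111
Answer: 2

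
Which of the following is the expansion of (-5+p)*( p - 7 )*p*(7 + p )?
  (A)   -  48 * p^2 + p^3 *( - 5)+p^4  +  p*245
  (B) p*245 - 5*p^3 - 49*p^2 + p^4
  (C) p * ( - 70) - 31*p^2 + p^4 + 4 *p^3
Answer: B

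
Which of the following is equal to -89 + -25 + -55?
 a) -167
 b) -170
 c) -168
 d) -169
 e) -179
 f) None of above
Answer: d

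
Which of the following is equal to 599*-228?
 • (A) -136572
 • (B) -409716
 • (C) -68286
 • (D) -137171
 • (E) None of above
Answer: A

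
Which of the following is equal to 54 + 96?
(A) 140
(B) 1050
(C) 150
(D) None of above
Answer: C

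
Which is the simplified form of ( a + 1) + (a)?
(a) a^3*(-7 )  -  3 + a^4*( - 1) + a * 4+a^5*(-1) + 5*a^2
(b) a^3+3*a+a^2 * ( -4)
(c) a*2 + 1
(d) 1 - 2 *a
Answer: c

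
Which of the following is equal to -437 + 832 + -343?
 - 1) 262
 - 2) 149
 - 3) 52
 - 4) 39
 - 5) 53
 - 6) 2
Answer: 3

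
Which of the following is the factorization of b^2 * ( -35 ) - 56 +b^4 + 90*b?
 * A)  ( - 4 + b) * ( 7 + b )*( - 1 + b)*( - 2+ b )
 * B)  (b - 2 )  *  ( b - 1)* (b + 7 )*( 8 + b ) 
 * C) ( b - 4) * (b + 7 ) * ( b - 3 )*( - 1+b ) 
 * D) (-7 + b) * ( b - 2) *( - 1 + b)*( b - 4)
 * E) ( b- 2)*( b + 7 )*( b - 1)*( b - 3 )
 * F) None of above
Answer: A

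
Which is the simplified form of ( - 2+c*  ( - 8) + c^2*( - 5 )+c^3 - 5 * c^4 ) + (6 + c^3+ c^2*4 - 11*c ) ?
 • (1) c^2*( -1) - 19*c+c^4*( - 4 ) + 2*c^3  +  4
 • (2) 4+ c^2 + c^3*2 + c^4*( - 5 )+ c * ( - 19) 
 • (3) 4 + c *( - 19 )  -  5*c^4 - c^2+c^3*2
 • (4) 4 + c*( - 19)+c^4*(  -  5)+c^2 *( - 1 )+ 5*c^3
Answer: 3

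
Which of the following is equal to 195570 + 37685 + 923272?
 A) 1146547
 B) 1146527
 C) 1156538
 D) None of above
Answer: D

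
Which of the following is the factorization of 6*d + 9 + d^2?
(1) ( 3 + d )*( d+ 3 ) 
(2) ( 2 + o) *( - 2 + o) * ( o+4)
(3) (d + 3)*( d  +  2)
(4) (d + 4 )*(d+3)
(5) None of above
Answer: 1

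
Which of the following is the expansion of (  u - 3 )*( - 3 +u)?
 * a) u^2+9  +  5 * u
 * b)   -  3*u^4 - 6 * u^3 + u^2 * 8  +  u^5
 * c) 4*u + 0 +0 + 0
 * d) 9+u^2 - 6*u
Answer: d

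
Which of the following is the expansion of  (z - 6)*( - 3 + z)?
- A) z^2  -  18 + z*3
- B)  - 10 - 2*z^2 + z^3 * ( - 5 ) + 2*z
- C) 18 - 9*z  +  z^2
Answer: C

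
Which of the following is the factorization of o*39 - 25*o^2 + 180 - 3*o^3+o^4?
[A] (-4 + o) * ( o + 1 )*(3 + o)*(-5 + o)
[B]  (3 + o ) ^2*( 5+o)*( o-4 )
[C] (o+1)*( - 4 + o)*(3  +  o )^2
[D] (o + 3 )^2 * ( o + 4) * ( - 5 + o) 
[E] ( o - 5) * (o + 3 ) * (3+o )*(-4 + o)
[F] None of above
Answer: E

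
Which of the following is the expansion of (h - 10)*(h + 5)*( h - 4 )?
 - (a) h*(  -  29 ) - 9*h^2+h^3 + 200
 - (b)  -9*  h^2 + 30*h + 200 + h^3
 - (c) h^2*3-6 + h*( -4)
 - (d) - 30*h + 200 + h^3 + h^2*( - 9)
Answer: d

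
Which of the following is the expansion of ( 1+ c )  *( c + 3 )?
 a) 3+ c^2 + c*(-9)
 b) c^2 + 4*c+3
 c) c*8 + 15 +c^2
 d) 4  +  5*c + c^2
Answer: b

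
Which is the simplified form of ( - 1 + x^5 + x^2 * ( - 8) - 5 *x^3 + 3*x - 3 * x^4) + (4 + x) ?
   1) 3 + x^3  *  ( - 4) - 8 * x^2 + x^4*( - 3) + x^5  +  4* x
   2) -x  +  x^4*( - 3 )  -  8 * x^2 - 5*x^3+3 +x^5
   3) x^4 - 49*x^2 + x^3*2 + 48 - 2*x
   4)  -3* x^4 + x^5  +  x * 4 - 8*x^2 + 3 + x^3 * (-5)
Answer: 4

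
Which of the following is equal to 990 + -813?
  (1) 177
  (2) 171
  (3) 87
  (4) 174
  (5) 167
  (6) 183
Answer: 1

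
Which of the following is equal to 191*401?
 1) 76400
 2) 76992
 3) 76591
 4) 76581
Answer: 3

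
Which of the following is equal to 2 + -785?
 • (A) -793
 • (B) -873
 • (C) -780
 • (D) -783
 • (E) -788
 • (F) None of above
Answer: D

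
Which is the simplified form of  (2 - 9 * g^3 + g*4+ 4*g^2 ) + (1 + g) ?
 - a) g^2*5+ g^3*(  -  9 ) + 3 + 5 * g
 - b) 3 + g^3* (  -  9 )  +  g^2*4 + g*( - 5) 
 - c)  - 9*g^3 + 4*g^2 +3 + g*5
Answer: c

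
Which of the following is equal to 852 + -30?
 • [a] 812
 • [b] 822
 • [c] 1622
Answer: b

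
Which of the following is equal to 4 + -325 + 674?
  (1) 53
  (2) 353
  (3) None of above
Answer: 2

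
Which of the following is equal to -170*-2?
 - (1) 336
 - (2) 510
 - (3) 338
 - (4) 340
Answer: 4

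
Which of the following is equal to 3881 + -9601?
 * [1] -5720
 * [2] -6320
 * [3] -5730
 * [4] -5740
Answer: 1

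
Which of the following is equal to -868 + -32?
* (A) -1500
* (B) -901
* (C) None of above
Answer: C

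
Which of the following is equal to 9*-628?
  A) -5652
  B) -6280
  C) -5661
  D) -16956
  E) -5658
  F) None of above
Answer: A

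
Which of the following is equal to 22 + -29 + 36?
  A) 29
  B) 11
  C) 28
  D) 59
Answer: A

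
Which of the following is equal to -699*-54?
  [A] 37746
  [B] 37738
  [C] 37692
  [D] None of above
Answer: A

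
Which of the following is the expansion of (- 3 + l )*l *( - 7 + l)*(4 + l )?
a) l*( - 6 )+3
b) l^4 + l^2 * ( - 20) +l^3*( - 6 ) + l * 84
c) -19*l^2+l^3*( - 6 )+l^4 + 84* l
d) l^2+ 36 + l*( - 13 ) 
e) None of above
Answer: c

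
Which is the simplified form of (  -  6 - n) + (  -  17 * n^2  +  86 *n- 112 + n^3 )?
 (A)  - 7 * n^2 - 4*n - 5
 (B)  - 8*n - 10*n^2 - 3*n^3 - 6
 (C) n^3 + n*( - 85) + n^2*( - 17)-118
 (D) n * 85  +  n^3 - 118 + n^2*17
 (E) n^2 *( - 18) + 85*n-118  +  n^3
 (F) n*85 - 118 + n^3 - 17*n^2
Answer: F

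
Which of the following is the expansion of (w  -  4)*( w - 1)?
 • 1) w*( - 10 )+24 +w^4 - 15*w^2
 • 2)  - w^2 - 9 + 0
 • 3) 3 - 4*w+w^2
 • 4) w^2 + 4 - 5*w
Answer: 4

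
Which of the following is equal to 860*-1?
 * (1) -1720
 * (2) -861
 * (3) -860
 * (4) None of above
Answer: 3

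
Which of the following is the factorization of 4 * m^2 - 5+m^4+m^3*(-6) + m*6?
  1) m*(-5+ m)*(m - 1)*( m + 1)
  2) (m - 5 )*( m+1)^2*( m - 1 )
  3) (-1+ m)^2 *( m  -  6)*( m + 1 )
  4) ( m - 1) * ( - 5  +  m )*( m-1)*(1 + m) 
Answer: 4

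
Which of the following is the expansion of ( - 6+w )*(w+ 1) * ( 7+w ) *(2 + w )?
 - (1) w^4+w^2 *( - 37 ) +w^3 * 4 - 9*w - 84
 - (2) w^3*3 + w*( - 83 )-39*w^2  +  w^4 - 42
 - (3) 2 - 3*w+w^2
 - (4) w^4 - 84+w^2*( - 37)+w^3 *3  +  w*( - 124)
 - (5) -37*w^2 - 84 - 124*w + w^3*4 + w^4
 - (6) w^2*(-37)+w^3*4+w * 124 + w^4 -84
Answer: 5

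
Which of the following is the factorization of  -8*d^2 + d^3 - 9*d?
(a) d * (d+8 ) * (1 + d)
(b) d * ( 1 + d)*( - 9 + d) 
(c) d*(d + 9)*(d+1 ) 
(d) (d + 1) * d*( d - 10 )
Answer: b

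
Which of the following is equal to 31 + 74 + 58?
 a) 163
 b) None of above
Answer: a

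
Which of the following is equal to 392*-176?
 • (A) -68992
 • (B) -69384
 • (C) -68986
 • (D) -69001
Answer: A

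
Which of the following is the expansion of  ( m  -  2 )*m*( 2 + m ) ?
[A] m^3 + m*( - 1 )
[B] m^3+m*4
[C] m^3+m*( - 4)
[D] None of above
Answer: C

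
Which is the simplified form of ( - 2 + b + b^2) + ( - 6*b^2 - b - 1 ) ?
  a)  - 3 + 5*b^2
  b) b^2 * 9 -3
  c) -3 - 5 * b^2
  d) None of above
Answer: c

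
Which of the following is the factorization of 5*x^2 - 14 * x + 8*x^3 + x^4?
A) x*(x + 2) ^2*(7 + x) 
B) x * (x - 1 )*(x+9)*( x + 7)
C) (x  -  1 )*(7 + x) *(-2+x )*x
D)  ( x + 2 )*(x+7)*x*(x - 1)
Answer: D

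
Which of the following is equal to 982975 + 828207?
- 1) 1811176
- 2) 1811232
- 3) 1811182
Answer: 3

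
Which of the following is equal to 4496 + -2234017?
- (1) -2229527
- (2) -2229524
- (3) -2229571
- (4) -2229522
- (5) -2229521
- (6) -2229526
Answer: 5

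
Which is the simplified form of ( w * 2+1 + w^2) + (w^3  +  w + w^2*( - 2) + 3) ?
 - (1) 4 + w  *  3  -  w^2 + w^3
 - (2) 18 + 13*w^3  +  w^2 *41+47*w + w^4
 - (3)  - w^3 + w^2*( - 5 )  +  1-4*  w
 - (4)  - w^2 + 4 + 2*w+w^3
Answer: 1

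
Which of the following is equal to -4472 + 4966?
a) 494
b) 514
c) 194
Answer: a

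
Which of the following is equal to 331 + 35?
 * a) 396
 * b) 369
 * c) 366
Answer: c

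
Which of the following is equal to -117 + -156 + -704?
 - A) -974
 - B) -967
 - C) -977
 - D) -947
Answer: C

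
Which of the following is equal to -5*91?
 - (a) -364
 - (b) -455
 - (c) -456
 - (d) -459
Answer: b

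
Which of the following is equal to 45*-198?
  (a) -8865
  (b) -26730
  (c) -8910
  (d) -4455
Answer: c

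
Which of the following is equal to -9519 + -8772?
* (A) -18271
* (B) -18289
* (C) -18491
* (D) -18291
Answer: D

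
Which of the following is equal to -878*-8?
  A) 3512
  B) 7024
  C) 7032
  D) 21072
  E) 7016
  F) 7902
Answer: B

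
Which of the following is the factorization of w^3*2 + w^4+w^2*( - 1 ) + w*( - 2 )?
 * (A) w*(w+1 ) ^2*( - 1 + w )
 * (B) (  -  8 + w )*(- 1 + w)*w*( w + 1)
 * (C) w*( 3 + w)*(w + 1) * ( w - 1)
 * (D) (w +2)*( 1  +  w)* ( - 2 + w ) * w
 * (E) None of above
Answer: E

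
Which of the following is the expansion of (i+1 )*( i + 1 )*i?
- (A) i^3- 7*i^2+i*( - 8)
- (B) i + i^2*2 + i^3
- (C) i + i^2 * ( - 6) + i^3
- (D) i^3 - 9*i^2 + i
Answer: B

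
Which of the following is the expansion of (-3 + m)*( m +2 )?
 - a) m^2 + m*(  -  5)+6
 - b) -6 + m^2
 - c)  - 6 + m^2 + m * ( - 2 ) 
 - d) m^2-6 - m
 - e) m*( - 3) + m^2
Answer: d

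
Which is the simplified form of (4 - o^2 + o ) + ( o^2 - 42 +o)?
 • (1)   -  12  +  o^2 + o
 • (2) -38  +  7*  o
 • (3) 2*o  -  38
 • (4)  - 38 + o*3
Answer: 3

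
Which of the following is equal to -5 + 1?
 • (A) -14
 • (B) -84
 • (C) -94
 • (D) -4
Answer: D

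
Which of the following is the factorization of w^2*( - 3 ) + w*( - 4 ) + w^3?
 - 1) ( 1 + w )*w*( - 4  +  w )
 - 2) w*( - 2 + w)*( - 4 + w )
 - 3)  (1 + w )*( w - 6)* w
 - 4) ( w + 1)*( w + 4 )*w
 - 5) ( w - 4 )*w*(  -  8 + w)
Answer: 1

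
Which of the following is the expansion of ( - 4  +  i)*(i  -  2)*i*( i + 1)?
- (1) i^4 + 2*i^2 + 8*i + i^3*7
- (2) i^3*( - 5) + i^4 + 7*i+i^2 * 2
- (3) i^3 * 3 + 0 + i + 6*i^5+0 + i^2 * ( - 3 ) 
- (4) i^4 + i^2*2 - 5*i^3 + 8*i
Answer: 4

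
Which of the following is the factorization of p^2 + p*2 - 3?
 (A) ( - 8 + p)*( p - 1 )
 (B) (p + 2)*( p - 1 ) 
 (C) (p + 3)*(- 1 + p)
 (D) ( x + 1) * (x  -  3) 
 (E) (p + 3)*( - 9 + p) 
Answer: C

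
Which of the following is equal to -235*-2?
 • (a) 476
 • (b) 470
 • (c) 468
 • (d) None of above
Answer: b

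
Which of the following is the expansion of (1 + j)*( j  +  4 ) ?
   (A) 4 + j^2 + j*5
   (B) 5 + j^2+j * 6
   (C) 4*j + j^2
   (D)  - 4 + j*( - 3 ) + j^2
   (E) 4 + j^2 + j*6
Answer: A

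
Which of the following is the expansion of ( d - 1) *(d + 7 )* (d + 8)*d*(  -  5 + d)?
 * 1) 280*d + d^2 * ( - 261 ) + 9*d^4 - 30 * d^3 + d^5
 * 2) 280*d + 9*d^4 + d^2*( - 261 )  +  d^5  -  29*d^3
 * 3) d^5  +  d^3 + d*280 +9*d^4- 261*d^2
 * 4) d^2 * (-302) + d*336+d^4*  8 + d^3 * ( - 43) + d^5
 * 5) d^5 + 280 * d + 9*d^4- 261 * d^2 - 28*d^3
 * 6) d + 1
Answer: 2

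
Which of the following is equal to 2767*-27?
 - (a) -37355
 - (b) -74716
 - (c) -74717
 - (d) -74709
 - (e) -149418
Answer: d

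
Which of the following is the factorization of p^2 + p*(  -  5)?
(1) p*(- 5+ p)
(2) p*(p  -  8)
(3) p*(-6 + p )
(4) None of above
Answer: 1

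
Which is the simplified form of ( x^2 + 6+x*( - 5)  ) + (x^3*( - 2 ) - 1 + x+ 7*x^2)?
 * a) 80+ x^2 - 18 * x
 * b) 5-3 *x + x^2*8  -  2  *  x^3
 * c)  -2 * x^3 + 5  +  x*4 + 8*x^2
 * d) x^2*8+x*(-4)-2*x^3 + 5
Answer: d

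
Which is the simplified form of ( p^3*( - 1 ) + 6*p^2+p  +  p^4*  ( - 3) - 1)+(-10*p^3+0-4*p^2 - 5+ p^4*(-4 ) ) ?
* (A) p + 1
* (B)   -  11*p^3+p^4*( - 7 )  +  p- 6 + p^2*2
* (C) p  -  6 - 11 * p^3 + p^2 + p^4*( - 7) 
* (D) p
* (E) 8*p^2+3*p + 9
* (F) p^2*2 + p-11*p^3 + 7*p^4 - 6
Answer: B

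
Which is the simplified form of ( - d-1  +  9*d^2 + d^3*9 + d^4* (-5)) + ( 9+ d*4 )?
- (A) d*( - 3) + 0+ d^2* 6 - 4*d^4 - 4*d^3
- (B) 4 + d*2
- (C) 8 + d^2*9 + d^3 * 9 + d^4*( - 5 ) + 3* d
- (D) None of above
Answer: C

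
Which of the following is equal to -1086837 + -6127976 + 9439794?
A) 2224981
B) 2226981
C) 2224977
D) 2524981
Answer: A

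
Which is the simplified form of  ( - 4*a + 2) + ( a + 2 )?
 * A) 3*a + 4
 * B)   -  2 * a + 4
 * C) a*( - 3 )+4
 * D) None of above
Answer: C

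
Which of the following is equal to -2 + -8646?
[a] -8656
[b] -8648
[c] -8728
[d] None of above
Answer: b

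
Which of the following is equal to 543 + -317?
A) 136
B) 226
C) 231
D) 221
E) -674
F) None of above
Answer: B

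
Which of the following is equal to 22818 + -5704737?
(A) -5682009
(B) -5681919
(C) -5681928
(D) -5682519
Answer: B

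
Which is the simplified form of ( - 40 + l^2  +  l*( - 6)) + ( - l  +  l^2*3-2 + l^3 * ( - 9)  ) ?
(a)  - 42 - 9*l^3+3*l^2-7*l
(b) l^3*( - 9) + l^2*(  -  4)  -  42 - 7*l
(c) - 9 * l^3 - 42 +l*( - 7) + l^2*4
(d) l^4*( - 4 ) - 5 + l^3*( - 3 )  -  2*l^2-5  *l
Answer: c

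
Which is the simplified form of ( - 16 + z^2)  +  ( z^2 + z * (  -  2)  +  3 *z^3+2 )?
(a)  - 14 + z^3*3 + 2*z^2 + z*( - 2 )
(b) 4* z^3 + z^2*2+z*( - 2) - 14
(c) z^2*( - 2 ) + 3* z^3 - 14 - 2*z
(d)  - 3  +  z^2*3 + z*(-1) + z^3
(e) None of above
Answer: a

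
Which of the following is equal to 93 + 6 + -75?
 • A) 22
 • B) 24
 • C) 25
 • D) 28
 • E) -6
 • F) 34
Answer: B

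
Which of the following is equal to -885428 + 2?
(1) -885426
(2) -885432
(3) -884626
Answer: 1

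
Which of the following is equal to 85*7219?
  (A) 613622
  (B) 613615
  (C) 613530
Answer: B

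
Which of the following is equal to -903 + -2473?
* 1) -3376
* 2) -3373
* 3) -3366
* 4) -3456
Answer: 1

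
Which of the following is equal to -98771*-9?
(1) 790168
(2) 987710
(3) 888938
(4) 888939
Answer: 4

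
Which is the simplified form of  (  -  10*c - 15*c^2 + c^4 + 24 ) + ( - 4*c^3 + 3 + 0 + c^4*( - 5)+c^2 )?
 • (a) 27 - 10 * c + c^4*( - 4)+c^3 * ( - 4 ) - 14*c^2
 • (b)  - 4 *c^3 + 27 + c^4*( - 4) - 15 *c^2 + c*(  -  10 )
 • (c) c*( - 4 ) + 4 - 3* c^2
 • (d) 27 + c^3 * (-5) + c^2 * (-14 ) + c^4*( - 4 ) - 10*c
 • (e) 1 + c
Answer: a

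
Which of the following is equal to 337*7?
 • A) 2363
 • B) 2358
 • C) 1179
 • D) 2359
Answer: D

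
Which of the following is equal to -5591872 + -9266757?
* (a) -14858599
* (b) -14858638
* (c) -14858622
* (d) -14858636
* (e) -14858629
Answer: e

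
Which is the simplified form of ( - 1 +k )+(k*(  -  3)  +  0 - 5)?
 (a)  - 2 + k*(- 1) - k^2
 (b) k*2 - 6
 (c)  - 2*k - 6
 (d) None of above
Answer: c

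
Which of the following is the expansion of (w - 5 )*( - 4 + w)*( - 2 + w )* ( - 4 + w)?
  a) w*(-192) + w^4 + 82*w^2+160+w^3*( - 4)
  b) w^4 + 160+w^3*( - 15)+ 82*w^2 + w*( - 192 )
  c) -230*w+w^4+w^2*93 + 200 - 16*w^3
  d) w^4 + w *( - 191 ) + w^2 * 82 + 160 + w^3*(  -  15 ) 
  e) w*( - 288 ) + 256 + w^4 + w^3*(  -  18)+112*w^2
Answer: b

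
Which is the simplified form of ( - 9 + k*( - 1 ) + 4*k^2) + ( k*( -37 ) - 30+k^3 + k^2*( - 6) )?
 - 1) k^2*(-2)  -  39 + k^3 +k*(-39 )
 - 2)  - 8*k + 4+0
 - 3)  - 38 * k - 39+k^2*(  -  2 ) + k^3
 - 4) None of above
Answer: 3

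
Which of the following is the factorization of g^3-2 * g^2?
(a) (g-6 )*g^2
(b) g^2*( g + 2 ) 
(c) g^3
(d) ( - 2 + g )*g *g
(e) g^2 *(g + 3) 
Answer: d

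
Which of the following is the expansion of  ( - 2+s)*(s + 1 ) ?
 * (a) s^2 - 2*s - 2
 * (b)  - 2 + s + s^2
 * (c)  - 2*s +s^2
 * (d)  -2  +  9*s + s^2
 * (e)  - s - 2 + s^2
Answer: e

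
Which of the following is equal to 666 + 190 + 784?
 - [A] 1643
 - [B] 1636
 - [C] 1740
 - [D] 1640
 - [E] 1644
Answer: D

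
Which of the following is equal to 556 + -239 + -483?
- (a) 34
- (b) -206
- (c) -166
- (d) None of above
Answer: c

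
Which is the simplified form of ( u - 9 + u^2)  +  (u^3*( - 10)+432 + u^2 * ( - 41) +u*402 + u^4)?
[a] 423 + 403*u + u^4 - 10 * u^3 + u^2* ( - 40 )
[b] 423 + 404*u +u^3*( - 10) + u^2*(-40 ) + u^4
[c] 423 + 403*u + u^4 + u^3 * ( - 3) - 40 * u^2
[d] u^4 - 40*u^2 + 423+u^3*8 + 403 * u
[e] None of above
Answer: a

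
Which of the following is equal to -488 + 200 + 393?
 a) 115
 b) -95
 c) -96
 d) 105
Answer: d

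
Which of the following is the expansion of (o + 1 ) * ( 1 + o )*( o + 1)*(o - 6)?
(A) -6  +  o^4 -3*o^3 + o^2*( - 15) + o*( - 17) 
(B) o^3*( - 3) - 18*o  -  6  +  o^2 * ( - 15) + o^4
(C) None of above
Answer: A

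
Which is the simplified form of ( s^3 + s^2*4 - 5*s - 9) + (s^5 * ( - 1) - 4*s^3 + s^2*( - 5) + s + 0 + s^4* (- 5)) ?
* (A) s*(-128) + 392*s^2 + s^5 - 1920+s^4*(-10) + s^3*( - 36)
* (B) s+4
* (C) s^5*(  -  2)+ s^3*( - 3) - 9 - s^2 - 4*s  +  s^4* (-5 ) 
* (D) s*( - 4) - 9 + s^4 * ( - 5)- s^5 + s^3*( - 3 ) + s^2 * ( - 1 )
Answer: D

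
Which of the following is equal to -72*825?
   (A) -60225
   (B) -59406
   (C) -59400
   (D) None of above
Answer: C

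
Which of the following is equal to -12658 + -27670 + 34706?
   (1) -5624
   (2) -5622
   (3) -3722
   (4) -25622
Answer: 2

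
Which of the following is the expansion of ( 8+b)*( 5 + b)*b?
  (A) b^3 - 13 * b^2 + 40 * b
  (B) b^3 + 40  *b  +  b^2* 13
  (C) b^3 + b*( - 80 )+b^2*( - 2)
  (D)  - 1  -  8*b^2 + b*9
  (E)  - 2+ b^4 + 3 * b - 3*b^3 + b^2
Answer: B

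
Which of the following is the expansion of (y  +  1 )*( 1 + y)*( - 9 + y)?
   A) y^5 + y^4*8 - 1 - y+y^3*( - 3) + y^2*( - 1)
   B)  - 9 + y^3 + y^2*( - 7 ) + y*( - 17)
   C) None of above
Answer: B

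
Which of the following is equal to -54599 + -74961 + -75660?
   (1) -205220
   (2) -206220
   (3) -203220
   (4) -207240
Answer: 1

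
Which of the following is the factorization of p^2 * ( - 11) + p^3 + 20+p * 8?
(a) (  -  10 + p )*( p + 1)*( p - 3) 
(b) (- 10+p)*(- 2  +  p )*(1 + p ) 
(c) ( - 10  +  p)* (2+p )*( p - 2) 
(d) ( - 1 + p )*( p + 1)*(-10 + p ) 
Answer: b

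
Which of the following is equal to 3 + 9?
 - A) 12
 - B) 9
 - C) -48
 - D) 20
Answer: A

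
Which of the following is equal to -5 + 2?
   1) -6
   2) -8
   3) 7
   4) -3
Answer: 4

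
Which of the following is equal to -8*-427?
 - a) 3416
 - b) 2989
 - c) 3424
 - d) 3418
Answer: a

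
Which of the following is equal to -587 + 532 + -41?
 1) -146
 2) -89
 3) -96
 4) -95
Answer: 3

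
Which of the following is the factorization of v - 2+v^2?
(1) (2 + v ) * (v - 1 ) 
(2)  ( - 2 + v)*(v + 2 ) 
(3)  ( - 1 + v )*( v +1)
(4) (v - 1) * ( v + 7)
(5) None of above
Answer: 1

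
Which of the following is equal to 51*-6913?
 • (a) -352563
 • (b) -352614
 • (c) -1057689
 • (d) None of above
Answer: a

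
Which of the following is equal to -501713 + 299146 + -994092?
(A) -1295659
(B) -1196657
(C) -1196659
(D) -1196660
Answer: C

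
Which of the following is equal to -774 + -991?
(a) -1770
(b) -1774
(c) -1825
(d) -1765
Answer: d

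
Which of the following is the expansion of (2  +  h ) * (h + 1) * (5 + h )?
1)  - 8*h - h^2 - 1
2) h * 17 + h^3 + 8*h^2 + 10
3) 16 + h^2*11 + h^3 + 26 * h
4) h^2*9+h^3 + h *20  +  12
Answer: 2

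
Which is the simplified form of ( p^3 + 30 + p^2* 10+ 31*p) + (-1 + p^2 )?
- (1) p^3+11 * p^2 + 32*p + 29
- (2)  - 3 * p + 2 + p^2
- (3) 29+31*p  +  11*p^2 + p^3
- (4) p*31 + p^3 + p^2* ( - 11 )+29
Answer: 3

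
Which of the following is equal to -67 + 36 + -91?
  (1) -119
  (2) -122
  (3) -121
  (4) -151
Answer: 2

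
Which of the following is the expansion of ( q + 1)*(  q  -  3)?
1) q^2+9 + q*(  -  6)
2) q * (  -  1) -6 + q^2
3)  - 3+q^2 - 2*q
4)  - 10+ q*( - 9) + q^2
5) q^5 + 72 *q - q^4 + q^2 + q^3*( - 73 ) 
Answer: 3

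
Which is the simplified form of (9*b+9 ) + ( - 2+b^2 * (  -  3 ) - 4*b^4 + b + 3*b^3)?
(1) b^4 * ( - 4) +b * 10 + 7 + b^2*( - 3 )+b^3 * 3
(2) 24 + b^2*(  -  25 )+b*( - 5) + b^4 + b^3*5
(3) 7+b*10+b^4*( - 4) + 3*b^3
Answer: 1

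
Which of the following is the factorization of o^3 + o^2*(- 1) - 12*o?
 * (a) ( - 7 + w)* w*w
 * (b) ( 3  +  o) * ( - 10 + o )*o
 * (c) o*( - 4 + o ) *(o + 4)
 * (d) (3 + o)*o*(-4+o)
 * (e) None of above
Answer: d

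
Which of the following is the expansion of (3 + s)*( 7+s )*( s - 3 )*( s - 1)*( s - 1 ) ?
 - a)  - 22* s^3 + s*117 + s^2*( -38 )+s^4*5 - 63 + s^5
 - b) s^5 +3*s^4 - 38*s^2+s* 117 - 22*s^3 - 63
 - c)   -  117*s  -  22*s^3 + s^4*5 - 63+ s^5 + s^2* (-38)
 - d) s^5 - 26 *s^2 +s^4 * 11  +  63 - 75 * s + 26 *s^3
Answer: a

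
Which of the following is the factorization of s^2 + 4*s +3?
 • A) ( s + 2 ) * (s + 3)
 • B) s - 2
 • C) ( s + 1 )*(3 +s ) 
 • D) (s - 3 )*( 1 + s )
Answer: C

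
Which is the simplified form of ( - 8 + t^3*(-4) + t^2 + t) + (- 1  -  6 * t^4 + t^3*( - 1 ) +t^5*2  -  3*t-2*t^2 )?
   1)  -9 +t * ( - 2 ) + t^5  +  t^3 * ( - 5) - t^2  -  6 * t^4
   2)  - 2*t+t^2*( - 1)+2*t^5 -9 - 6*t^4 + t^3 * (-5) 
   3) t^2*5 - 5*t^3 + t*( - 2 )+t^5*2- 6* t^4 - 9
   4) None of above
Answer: 2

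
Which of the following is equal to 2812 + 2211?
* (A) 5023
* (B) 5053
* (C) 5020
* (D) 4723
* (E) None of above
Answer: A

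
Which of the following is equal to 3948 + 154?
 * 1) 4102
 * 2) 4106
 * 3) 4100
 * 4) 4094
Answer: 1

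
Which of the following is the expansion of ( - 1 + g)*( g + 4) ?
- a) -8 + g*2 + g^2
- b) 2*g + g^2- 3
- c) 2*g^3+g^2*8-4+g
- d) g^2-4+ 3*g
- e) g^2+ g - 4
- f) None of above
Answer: d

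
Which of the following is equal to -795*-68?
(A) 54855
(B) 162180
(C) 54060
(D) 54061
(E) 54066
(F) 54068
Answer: C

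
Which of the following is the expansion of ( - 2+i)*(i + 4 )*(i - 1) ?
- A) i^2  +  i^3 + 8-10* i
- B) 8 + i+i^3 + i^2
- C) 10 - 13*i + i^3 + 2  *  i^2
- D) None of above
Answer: A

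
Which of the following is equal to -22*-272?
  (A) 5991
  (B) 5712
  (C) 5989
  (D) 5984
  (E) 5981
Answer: D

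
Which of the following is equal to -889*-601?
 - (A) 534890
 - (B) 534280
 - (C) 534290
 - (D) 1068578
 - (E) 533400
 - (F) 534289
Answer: F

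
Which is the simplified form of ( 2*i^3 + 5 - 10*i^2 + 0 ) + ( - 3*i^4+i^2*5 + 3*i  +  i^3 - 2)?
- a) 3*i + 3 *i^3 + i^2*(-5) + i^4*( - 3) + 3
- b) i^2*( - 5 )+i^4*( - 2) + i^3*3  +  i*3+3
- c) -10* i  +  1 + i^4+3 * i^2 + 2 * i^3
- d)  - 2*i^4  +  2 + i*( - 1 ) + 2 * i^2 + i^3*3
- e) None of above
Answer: a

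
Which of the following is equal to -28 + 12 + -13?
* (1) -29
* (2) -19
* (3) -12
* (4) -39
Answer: 1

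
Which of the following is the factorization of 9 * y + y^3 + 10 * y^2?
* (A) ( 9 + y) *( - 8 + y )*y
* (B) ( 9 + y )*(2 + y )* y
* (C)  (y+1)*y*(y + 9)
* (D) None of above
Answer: C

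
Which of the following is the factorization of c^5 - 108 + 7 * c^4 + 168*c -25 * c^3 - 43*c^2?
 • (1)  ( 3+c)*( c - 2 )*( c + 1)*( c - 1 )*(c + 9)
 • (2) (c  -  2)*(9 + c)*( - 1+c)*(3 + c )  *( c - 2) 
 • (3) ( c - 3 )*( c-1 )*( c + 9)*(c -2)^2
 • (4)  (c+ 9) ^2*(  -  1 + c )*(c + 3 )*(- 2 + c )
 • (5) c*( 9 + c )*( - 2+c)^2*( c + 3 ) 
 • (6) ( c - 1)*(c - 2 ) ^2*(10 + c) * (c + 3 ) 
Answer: 2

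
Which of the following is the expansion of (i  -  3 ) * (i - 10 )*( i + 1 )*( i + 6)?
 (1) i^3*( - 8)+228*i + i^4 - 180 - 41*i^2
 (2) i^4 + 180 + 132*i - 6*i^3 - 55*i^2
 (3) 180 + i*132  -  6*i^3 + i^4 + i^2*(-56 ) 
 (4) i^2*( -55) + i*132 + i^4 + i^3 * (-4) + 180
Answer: 2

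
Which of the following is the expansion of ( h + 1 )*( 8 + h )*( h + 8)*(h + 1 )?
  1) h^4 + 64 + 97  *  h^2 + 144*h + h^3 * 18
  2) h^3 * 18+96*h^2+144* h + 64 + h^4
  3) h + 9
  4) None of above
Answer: 1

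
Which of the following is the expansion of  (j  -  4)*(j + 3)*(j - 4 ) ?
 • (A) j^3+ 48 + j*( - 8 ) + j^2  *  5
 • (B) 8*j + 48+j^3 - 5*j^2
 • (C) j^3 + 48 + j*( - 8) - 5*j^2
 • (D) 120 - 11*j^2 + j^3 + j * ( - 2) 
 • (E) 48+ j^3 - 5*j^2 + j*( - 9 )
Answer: C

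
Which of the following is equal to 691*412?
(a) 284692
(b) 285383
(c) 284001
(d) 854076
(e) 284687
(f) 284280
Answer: a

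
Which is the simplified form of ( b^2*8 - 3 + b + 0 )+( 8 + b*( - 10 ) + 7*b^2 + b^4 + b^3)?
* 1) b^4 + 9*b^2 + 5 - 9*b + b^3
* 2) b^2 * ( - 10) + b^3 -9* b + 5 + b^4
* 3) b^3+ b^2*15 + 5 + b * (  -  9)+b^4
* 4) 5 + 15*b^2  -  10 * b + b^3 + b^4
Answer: 3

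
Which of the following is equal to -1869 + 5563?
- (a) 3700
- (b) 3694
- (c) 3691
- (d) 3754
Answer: b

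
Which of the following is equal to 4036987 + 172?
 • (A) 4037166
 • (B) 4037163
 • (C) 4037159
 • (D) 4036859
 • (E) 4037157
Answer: C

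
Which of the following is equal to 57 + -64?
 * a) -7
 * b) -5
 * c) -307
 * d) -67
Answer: a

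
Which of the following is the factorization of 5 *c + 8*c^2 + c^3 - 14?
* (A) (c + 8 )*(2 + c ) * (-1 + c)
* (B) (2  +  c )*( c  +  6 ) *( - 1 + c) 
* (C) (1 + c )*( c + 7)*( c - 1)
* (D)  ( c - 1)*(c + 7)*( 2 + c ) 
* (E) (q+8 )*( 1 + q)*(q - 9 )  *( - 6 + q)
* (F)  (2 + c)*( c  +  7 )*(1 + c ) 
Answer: D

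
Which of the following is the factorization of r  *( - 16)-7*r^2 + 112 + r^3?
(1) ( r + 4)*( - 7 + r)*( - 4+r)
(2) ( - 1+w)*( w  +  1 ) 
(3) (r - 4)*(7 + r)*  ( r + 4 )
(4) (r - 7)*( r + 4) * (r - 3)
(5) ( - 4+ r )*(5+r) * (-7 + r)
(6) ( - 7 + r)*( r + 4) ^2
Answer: 1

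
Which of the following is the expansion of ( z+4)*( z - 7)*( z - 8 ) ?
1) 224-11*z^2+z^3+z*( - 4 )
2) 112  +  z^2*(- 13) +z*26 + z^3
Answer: 1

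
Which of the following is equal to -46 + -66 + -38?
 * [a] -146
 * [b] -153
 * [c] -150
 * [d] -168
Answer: c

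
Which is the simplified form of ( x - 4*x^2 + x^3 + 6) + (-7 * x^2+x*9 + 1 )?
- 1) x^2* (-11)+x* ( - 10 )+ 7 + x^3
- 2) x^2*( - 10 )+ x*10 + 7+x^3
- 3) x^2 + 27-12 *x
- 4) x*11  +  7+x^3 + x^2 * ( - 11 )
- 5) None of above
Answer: 5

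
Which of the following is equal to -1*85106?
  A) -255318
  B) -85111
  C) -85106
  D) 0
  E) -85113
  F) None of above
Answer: C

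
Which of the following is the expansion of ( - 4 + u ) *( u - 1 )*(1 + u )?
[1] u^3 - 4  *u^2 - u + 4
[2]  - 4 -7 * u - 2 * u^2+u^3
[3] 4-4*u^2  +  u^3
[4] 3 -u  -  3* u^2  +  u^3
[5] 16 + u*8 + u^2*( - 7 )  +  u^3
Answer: 1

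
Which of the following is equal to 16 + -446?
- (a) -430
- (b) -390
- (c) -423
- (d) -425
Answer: a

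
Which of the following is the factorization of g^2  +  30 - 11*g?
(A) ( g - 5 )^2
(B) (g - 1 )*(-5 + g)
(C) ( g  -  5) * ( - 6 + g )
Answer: C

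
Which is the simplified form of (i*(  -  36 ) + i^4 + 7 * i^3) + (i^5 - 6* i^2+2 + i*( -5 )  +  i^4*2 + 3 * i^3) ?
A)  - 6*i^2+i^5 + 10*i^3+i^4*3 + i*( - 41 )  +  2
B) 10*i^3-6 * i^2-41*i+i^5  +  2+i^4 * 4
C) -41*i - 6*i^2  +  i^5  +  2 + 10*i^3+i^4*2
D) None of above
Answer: A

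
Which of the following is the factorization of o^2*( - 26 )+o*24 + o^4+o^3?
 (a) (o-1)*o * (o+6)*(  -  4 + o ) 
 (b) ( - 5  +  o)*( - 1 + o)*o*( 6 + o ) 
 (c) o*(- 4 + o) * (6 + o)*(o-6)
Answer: a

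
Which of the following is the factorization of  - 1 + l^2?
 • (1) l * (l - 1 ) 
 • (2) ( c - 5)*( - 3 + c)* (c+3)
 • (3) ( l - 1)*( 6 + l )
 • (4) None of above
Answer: 4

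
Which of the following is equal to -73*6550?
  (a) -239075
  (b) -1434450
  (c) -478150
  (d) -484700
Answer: c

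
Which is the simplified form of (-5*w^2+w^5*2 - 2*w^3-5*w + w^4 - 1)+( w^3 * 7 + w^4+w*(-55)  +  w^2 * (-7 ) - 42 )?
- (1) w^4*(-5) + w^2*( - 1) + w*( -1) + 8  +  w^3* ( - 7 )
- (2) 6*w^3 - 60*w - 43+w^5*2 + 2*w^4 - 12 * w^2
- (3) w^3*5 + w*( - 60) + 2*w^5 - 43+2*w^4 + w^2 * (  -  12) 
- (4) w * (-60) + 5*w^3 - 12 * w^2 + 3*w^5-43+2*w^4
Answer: 3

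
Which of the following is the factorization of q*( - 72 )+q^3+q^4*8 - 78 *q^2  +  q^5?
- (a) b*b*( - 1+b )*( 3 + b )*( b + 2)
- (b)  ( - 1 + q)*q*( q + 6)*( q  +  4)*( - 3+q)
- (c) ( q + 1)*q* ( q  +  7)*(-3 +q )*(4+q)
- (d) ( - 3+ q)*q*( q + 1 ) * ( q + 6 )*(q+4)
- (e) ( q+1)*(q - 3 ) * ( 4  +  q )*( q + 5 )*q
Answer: d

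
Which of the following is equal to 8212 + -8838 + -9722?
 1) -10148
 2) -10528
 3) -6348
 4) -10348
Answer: 4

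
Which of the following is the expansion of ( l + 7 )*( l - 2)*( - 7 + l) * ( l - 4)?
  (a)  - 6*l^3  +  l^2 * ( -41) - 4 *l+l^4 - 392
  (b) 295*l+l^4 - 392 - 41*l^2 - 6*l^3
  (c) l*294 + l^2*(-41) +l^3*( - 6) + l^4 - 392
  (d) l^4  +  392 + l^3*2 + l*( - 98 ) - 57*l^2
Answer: c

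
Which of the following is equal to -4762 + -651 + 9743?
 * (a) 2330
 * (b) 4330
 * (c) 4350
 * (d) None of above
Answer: b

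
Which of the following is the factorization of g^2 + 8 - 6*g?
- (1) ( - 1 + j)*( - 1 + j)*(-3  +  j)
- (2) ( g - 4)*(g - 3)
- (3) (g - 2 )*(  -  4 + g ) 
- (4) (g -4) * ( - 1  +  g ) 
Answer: 3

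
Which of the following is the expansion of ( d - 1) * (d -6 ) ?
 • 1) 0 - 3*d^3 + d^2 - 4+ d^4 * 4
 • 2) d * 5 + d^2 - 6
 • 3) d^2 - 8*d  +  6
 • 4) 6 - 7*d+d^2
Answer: 4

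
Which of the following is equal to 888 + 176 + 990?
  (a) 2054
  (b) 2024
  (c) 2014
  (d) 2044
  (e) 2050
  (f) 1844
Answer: a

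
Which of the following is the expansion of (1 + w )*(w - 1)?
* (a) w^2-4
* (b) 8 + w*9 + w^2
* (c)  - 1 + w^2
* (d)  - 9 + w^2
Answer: c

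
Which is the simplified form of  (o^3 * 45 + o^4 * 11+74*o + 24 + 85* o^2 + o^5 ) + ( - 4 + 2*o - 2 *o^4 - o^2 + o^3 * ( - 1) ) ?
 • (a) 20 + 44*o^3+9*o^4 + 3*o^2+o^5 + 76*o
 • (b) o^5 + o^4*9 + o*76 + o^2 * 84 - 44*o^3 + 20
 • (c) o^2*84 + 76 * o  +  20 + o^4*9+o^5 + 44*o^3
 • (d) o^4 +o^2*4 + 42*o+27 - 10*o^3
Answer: c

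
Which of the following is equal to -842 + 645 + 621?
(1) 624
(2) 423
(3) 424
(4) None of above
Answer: 3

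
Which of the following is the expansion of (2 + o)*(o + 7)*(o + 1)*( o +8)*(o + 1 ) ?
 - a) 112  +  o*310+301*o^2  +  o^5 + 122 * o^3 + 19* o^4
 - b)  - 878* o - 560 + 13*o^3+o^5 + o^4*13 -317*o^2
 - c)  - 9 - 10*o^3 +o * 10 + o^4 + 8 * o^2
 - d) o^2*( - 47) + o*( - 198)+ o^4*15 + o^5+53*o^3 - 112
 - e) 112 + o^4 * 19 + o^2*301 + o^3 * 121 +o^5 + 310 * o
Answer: e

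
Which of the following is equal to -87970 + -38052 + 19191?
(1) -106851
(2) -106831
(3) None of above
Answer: 2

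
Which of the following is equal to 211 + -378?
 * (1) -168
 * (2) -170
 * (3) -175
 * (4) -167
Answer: 4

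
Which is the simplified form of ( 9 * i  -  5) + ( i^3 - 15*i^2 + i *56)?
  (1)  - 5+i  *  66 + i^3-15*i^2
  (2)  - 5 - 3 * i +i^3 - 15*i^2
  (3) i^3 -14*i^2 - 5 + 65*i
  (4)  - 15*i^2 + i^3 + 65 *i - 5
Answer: 4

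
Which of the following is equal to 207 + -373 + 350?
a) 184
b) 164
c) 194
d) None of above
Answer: a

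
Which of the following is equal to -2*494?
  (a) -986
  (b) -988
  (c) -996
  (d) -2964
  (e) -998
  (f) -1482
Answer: b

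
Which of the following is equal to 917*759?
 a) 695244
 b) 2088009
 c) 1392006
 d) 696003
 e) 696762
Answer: d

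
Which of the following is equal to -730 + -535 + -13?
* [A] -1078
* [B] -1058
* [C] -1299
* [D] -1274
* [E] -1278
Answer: E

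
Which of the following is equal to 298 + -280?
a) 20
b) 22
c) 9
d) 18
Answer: d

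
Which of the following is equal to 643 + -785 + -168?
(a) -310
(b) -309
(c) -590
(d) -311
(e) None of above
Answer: a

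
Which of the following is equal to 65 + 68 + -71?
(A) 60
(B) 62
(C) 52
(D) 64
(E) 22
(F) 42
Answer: B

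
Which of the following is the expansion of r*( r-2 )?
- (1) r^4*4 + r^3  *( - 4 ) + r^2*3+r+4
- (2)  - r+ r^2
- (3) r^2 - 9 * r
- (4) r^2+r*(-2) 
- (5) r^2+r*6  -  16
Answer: 4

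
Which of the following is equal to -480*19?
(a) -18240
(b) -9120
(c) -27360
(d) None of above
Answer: b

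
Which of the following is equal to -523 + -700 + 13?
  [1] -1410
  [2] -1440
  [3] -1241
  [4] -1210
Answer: 4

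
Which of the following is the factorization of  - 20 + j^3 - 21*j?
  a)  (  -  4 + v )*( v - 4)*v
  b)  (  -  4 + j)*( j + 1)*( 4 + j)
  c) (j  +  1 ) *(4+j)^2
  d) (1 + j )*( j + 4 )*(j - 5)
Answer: d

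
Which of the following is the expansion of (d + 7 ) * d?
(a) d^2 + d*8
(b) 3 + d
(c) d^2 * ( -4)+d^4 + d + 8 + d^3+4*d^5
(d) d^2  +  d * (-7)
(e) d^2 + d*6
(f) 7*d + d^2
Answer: f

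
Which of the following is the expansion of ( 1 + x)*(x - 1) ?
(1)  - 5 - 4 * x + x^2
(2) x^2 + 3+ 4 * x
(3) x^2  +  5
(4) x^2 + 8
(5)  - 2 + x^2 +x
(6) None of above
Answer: 6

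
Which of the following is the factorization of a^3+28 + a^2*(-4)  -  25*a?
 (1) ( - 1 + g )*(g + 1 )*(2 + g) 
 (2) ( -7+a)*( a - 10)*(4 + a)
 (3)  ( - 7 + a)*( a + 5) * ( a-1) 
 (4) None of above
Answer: 4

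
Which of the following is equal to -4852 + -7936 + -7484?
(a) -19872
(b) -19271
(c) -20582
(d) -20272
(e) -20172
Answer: d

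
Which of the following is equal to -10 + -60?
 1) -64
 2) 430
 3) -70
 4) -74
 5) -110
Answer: 3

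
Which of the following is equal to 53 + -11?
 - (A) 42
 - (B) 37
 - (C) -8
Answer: A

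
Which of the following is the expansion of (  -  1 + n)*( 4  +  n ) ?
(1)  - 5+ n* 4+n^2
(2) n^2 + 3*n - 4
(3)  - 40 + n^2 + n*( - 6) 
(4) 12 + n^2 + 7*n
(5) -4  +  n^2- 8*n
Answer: 2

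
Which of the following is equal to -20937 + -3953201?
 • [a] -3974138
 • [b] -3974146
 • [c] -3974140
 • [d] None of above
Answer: a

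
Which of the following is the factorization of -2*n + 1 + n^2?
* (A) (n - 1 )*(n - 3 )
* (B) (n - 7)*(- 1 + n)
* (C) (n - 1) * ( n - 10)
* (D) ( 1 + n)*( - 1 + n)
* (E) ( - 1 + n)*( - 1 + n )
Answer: E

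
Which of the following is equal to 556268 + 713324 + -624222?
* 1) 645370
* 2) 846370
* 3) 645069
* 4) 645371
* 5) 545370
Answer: 1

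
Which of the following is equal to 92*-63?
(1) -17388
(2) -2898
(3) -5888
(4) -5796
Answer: 4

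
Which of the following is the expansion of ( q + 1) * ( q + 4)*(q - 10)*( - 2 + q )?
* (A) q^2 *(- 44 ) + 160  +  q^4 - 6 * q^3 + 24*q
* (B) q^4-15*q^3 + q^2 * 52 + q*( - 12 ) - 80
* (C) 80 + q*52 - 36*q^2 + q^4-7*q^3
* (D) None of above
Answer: C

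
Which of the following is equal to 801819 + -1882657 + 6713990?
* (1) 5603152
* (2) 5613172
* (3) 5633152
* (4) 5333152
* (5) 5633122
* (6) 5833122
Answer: 3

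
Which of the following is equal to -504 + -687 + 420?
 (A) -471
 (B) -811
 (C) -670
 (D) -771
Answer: D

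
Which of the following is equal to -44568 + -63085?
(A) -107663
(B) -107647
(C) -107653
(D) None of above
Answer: C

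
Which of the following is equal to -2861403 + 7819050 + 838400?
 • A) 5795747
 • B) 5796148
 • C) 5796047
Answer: C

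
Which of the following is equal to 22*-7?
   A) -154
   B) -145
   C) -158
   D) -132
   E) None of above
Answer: A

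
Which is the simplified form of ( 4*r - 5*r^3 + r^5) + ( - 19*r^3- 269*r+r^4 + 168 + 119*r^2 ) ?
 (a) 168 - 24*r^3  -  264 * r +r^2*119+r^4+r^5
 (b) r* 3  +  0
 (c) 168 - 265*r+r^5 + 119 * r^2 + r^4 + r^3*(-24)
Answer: c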